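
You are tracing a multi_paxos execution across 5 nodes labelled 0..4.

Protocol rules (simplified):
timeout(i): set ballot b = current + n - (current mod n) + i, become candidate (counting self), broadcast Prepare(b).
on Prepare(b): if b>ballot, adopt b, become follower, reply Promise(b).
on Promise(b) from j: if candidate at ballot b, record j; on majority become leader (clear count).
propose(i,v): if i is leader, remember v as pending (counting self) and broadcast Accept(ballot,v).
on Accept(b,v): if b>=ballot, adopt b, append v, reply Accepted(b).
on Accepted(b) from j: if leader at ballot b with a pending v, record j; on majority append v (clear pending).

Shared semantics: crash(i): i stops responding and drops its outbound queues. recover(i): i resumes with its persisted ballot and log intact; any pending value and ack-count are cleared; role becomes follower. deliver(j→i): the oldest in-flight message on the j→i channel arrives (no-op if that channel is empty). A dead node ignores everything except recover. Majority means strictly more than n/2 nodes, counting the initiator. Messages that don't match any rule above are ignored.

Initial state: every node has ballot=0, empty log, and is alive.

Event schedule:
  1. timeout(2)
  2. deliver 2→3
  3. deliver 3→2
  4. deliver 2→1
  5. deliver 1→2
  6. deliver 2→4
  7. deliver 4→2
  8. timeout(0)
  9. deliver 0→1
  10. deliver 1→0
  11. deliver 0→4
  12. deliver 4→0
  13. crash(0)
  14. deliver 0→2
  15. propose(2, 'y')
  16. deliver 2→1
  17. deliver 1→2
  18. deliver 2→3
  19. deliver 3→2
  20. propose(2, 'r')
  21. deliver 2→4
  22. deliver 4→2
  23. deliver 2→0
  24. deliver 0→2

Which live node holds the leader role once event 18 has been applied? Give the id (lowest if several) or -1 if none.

2

[1] timeout(2) → N2(cand b7 [-])
[2] deliver 2→3 → N3(foll b7 [-])
[3] deliver 3→2 → ∅
[4] deliver 2→1 → N1(foll b7 [-])
[5] deliver 1→2 → N2(lead b7 [-])
[6] deliver 2→4 → N4(foll b7 [-])
[7] deliver 4→2 → ∅
[8] timeout(0) → N0(cand b5 [-])
[9] deliver 0→1 → ∅
[10] deliver 1→0 → ∅
[11] deliver 0→4 → ∅
[12] deliver 4→0 → ∅
[13] crash(0) → N0(✗cand b5 [-])
[14] deliver 0→2 → ∅
[15] propose(2,'y') → ∅
[16] deliver 2→1 → N1(foll b7 [y])
[17] deliver 1→2 → ∅
[18] deliver 2→3 → N3(foll b7 [y])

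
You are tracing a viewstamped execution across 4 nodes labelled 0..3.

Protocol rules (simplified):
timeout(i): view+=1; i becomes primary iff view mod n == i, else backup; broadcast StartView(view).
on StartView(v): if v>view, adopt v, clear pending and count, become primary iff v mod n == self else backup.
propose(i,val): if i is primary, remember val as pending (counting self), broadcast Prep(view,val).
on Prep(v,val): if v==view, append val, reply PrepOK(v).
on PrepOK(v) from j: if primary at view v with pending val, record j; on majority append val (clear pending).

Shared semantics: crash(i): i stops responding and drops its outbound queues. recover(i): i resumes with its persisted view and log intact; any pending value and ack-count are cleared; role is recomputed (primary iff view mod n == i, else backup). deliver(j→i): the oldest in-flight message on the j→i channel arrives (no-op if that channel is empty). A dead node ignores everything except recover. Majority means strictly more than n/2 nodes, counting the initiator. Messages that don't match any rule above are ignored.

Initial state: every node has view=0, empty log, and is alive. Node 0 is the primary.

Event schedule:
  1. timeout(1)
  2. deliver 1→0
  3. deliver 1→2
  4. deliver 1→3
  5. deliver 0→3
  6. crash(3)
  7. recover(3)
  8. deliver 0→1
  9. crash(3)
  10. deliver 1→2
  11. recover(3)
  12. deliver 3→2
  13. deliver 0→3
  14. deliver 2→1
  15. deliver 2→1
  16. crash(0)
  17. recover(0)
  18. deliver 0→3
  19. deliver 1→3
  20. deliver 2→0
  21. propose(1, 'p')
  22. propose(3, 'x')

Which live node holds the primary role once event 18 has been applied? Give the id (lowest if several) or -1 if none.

after 1 — timeout(1): n1:prim/v1/[-]
after 2 — deliver 1→0: n0:back/v1/[-]
after 3 — deliver 1→2: n2:back/v1/[-]
after 4 — deliver 1→3: n3:back/v1/[-]
after 5 — deliver 0→3: ·
after 6 — crash(3): n3:✗back/v1/[-]
after 7 — recover(3): n3:back/v1/[-]
after 8 — deliver 0→1: ·
after 9 — crash(3): n3:✗back/v1/[-]
after 10 — deliver 1→2: ·
after 11 — recover(3): n3:back/v1/[-]
after 12 — deliver 3→2: ·
after 13 — deliver 0→3: ·
after 14 — deliver 2→1: ·
after 15 — deliver 2→1: ·
after 16 — crash(0): n0:✗back/v1/[-]
after 17 — recover(0): n0:back/v1/[-]
after 18 — deliver 0→3: ·

1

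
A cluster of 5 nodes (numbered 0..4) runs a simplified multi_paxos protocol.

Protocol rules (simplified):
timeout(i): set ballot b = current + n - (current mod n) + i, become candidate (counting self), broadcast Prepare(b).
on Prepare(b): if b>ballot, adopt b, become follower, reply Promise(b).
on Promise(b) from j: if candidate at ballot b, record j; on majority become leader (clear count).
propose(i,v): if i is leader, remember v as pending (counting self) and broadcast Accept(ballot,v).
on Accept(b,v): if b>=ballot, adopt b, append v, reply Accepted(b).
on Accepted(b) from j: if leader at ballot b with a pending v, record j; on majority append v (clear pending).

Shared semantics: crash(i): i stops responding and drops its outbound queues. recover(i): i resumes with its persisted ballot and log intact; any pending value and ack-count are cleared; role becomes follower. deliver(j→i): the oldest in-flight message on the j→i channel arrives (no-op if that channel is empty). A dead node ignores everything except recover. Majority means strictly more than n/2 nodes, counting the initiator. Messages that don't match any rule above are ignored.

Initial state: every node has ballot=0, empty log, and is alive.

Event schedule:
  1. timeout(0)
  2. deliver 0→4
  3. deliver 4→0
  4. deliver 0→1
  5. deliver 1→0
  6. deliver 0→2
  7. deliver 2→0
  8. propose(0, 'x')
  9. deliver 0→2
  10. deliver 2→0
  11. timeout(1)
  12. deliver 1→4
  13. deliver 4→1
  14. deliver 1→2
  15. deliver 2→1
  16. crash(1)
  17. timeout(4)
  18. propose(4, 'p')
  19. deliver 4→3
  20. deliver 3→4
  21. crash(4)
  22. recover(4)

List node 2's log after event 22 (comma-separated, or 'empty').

x

after 1 — timeout(0): n0:cand/b5/[-]
after 2 — deliver 0→4: n4:foll/b5/[-]
after 3 — deliver 4→0: ·
after 4 — deliver 0→1: n1:foll/b5/[-]
after 5 — deliver 1→0: n0:lead/b5/[-]
after 6 — deliver 0→2: n2:foll/b5/[-]
after 7 — deliver 2→0: ·
after 8 — propose(0,'x'): ·
after 9 — deliver 0→2: n2:foll/b5/[x]
after 10 — deliver 2→0: ·
after 11 — timeout(1): n1:cand/b11/[-]
after 12 — deliver 1→4: n4:foll/b11/[-]
after 13 — deliver 4→1: ·
after 14 — deliver 1→2: n2:foll/b11/[x]
after 15 — deliver 2→1: n1:lead/b11/[-]
after 16 — crash(1): n1:✗lead/b11/[-]
after 17 — timeout(4): n4:cand/b19/[-]
after 18 — propose(4,'p'): ·
after 19 — deliver 4→3: n3:foll/b19/[-]
after 20 — deliver 3→4: ·
after 21 — crash(4): n4:✗cand/b19/[-]
after 22 — recover(4): n4:foll/b19/[-]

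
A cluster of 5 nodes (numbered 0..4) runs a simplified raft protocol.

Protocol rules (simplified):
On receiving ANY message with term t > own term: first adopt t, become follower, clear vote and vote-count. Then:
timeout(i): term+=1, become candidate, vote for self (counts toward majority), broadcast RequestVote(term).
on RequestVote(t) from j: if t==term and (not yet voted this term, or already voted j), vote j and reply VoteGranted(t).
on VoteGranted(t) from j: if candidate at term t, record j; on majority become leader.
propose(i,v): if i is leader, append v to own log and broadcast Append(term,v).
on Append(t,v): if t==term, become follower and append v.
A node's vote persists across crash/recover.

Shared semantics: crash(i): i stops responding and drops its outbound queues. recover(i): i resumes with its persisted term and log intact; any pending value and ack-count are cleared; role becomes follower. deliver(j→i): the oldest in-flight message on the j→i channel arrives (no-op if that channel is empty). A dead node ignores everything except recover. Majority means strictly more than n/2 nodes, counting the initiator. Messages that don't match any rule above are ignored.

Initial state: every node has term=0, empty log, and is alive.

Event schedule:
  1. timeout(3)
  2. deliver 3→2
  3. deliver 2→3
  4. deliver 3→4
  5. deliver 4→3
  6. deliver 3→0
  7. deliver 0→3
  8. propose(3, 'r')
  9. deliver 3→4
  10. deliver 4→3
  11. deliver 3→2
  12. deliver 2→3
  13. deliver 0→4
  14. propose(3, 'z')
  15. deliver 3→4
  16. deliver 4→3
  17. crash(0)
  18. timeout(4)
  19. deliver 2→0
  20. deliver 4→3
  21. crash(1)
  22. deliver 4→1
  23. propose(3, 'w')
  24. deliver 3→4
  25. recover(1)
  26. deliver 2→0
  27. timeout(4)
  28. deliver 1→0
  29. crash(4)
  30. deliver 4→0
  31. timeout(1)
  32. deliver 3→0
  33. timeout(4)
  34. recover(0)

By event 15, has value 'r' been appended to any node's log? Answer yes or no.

e1 timeout(3): 3[cand,t=1,-]
e2 deliver 3→2: 2[foll,t=1,-]
e3 deliver 2→3: ·
e4 deliver 3→4: 4[foll,t=1,-]
e5 deliver 4→3: 3[lead,t=1,-]
e6 deliver 3→0: 0[foll,t=1,-]
e7 deliver 0→3: ·
e8 propose(3,'r'): 3[lead,t=1,r]
e9 deliver 3→4: 4[foll,t=1,r]
e10 deliver 4→3: ·
e11 deliver 3→2: 2[foll,t=1,r]
e12 deliver 2→3: ·
e13 deliver 0→4: ·
e14 propose(3,'z'): 3[lead,t=1,r,z]
e15 deliver 3→4: 4[foll,t=1,r,z]

yes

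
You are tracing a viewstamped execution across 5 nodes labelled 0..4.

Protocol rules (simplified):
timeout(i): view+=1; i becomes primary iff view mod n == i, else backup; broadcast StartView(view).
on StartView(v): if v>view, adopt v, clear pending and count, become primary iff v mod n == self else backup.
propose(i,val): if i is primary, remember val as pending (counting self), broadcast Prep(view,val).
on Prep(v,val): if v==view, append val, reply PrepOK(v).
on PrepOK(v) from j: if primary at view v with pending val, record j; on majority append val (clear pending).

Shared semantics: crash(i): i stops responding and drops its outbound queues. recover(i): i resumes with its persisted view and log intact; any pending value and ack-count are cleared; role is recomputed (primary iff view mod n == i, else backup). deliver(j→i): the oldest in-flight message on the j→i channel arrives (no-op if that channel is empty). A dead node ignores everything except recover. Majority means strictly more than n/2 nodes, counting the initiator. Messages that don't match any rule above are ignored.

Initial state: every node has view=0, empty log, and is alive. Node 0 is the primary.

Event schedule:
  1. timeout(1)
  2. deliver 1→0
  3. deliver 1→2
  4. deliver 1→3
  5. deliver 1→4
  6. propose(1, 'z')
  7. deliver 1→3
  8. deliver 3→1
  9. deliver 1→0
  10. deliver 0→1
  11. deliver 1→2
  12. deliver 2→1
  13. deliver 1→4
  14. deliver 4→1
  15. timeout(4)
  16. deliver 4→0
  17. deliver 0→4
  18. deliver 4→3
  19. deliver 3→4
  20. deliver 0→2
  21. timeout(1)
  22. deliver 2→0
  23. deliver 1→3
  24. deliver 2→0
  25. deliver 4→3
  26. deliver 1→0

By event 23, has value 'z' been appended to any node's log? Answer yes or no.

step 1 timeout(1): 1={prim,v=1,log=-}
step 2 deliver 1→0: 0={back,v=1,log=-}
step 3 deliver 1→2: 2={back,v=1,log=-}
step 4 deliver 1→3: 3={back,v=1,log=-}
step 5 deliver 1→4: 4={back,v=1,log=-}
step 6 propose(1,'z'): —
step 7 deliver 1→3: 3={back,v=1,log=z}
step 8 deliver 3→1: —
step 9 deliver 1→0: 0={back,v=1,log=z}
step 10 deliver 0→1: 1={prim,v=1,log=z}
step 11 deliver 1→2: 2={back,v=1,log=z}
step 12 deliver 2→1: —
step 13 deliver 1→4: 4={back,v=1,log=z}
step 14 deliver 4→1: —
step 15 timeout(4): 4={back,v=2,log=z}
step 16 deliver 4→0: 0={back,v=2,log=z}
step 17 deliver 0→4: —
step 18 deliver 4→3: 3={back,v=2,log=z}
step 19 deliver 3→4: —
step 20 deliver 0→2: —
step 21 timeout(1): 1={back,v=2,log=z}
step 22 deliver 2→0: —
step 23 deliver 1→3: —

yes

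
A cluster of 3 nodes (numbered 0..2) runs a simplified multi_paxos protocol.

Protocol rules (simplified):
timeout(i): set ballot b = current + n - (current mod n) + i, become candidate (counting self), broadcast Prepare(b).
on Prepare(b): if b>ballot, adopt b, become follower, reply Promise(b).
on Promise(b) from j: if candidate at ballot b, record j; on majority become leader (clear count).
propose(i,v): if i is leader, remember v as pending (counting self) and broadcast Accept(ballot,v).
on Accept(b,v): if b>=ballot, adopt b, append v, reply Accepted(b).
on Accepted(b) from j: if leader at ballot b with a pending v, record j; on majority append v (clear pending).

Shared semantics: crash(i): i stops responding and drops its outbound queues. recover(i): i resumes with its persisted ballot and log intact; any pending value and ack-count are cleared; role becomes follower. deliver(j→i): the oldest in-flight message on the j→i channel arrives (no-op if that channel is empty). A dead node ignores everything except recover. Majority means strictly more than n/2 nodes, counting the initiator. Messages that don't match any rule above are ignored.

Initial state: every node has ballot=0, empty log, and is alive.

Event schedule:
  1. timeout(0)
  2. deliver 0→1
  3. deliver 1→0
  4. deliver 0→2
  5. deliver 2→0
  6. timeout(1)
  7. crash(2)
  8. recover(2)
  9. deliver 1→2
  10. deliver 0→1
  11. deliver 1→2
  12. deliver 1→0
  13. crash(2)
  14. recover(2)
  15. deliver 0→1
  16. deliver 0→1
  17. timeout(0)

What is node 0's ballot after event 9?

3

step 1 timeout(0): 0={cand,b=3,log=-}
step 2 deliver 0→1: 1={foll,b=3,log=-}
step 3 deliver 1→0: 0={lead,b=3,log=-}
step 4 deliver 0→2: 2={foll,b=3,log=-}
step 5 deliver 2→0: —
step 6 timeout(1): 1={cand,b=7,log=-}
step 7 crash(2): 2={✗foll,b=3,log=-}
step 8 recover(2): 2={foll,b=3,log=-}
step 9 deliver 1→2: 2={foll,b=7,log=-}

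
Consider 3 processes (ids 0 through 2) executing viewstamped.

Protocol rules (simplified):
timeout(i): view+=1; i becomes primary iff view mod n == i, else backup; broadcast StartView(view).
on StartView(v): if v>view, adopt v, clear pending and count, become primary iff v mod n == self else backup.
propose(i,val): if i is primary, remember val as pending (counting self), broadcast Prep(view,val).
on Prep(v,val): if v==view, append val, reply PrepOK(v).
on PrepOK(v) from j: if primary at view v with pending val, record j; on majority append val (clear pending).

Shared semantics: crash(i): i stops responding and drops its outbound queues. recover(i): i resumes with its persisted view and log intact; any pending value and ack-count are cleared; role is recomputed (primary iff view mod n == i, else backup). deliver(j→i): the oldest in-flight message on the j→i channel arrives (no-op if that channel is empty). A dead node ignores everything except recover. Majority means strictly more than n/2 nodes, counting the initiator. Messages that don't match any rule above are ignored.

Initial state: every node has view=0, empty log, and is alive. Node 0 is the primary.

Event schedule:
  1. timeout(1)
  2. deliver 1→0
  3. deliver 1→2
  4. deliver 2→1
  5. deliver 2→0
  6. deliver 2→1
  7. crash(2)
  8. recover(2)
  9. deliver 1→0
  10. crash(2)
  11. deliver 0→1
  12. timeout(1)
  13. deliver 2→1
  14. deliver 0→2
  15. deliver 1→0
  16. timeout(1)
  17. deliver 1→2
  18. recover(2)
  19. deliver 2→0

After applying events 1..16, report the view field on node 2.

[1] timeout(1) → N1(prim v1 [-])
[2] deliver 1→0 → N0(back v1 [-])
[3] deliver 1→2 → N2(back v1 [-])
[4] deliver 2→1 → ∅
[5] deliver 2→0 → ∅
[6] deliver 2→1 → ∅
[7] crash(2) → N2(✗back v1 [-])
[8] recover(2) → N2(back v1 [-])
[9] deliver 1→0 → ∅
[10] crash(2) → N2(✗back v1 [-])
[11] deliver 0→1 → ∅
[12] timeout(1) → N1(back v2 [-])
[13] deliver 2→1 → ∅
[14] deliver 0→2 → ∅
[15] deliver 1→0 → N0(back v2 [-])
[16] timeout(1) → N1(back v3 [-])

1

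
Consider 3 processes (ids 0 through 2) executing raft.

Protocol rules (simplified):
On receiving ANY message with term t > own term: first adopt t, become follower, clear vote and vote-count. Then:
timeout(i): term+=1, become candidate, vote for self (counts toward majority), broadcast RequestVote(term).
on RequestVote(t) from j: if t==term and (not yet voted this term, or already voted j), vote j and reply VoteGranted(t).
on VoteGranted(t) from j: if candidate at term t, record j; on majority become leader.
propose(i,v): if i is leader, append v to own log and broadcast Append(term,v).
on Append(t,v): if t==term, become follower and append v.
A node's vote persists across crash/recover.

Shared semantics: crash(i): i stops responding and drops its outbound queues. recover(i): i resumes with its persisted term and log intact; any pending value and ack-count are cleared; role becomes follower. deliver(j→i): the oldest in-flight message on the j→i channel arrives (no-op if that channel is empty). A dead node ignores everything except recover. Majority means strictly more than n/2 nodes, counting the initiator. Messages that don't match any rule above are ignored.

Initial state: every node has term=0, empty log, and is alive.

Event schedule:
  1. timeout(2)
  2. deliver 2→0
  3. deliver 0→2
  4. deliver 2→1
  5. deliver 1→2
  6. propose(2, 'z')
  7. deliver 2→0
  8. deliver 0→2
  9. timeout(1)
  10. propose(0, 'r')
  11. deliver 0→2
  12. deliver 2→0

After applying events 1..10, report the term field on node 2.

e1 timeout(2): 2[cand,t=1,-]
e2 deliver 2→0: 0[foll,t=1,-]
e3 deliver 0→2: 2[lead,t=1,-]
e4 deliver 2→1: 1[foll,t=1,-]
e5 deliver 1→2: ·
e6 propose(2,'z'): 2[lead,t=1,z]
e7 deliver 2→0: 0[foll,t=1,z]
e8 deliver 0→2: ·
e9 timeout(1): 1[cand,t=2,-]
e10 propose(0,'r'): ·

1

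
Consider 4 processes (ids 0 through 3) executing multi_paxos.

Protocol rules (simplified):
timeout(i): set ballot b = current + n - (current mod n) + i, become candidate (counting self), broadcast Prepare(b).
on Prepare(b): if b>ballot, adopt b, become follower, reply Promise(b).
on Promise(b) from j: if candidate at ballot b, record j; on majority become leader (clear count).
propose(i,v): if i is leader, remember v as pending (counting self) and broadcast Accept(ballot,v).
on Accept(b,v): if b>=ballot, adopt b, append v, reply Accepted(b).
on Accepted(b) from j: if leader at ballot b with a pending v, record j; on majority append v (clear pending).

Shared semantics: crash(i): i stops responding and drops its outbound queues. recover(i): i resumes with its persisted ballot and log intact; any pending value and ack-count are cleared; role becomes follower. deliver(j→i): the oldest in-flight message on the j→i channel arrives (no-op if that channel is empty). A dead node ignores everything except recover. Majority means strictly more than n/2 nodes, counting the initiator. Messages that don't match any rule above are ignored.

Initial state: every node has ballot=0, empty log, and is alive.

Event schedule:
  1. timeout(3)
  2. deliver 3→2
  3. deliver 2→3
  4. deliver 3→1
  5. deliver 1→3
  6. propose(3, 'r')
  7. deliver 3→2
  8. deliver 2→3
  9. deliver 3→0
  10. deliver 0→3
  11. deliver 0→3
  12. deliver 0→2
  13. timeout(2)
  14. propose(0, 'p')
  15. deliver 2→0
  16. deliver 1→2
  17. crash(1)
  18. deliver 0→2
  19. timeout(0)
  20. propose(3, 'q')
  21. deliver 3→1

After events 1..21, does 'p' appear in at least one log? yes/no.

1. timeout(3):  <3:cand b7 ->
2. deliver 3→2:  <2:foll b7 ->
3. deliver 2→3:  nop
4. deliver 3→1:  <1:foll b7 ->
5. deliver 1→3:  <3:lead b7 ->
6. propose(3,'r'):  nop
7. deliver 3→2:  <2:foll b7 r>
8. deliver 2→3:  nop
9. deliver 3→0:  <0:foll b7 ->
10. deliver 0→3:  nop
11. deliver 0→3:  nop
12. deliver 0→2:  nop
13. timeout(2):  <2:cand b10 r>
14. propose(0,'p'):  nop
15. deliver 2→0:  <0:foll b10 ->
16. deliver 1→2:  nop
17. crash(1):  <1:✗foll b7 ->
18. deliver 0→2:  nop
19. timeout(0):  <0:cand b12 ->
20. propose(3,'q'):  nop
21. deliver 3→1:  nop

no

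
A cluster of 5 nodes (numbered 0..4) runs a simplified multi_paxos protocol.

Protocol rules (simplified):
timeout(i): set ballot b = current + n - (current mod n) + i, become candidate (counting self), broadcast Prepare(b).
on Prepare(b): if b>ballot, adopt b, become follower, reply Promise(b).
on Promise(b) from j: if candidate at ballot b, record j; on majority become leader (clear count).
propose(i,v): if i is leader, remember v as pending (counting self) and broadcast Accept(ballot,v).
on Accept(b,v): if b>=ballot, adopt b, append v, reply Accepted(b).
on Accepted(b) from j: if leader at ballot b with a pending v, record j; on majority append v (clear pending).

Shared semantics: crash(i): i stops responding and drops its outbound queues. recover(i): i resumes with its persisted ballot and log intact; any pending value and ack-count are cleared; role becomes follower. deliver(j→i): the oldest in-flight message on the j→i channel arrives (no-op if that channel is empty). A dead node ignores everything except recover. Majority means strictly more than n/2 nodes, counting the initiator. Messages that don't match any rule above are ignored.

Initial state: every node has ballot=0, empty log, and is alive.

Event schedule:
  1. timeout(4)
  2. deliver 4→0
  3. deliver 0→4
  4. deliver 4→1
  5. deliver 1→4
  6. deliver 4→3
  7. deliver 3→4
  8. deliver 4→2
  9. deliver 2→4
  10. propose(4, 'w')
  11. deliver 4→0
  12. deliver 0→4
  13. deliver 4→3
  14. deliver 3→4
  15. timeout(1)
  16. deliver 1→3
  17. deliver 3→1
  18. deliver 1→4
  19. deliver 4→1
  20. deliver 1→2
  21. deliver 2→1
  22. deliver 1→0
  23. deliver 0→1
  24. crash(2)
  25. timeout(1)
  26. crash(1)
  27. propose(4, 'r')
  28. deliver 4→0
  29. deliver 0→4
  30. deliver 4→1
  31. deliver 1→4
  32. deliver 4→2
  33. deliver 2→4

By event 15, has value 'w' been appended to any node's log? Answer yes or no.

yes

[1] timeout(4) → N4(cand b9 [-])
[2] deliver 4→0 → N0(foll b9 [-])
[3] deliver 0→4 → ∅
[4] deliver 4→1 → N1(foll b9 [-])
[5] deliver 1→4 → N4(lead b9 [-])
[6] deliver 4→3 → N3(foll b9 [-])
[7] deliver 3→4 → ∅
[8] deliver 4→2 → N2(foll b9 [-])
[9] deliver 2→4 → ∅
[10] propose(4,'w') → ∅
[11] deliver 4→0 → N0(foll b9 [w])
[12] deliver 0→4 → ∅
[13] deliver 4→3 → N3(foll b9 [w])
[14] deliver 3→4 → N4(lead b9 [w])
[15] timeout(1) → N1(cand b11 [-])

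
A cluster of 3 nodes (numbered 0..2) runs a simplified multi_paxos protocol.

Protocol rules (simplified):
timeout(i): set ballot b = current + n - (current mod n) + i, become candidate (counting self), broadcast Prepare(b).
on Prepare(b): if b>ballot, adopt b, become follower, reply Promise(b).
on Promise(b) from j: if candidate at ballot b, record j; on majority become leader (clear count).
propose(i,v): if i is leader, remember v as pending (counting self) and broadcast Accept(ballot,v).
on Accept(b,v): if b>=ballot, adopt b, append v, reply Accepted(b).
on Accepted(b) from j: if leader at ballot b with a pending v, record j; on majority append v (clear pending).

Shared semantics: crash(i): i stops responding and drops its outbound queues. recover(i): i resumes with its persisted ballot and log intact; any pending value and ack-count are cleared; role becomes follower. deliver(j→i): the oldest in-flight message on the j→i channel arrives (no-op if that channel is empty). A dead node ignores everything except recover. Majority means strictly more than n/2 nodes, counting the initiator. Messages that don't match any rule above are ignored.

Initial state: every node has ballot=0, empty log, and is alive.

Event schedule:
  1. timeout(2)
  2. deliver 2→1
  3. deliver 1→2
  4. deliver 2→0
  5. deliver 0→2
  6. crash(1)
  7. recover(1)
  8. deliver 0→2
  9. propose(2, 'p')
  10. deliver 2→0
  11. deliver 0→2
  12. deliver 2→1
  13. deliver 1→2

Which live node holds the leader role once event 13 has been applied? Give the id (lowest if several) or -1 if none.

2

after 1 — timeout(2): n2:cand/b5/[-]
after 2 — deliver 2→1: n1:foll/b5/[-]
after 3 — deliver 1→2: n2:lead/b5/[-]
after 4 — deliver 2→0: n0:foll/b5/[-]
after 5 — deliver 0→2: ·
after 6 — crash(1): n1:✗foll/b5/[-]
after 7 — recover(1): n1:foll/b5/[-]
after 8 — deliver 0→2: ·
after 9 — propose(2,'p'): ·
after 10 — deliver 2→0: n0:foll/b5/[p]
after 11 — deliver 0→2: n2:lead/b5/[p]
after 12 — deliver 2→1: n1:foll/b5/[p]
after 13 — deliver 1→2: ·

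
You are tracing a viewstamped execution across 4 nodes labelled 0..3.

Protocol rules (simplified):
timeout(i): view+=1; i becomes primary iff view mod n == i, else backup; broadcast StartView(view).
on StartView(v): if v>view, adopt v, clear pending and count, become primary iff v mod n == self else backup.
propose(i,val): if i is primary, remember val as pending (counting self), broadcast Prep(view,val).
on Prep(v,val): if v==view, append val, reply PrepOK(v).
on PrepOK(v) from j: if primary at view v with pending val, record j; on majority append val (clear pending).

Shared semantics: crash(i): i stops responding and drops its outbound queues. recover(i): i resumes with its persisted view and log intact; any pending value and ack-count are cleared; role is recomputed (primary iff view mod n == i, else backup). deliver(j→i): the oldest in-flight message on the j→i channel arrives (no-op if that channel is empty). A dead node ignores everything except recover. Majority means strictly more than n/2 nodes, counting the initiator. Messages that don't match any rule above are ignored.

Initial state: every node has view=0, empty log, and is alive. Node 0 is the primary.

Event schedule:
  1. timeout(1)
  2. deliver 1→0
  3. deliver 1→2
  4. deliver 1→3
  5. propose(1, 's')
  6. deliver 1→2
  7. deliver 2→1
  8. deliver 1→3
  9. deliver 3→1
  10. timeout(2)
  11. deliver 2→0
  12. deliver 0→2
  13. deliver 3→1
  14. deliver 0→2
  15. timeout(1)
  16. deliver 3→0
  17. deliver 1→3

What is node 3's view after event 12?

after 1 — timeout(1): n1:prim/v1/[-]
after 2 — deliver 1→0: n0:back/v1/[-]
after 3 — deliver 1→2: n2:back/v1/[-]
after 4 — deliver 1→3: n3:back/v1/[-]
after 5 — propose(1,'s'): ·
after 6 — deliver 1→2: n2:back/v1/[s]
after 7 — deliver 2→1: ·
after 8 — deliver 1→3: n3:back/v1/[s]
after 9 — deliver 3→1: n1:prim/v1/[s]
after 10 — timeout(2): n2:prim/v2/[s]
after 11 — deliver 2→0: n0:back/v2/[-]
after 12 — deliver 0→2: ·

1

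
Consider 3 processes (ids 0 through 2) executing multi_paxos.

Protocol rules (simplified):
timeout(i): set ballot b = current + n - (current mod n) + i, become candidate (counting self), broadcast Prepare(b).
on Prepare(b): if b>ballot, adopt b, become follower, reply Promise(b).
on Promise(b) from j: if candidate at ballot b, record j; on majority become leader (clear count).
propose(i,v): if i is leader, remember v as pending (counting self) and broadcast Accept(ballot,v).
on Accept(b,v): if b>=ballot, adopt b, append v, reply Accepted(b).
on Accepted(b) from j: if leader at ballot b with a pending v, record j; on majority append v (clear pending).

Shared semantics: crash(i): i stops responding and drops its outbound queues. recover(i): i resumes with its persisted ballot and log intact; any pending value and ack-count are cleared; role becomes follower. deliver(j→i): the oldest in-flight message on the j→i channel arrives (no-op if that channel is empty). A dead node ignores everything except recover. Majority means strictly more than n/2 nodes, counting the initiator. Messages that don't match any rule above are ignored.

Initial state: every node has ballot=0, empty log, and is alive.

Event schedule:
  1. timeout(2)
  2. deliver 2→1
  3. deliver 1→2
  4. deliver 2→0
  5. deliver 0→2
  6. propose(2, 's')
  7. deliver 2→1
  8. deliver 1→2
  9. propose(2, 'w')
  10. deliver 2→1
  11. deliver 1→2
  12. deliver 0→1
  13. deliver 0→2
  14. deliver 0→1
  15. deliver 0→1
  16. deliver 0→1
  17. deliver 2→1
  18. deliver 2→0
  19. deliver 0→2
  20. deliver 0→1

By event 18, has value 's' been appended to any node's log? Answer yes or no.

yes

1. timeout(2):  <2:cand b5 ->
2. deliver 2→1:  <1:foll b5 ->
3. deliver 1→2:  <2:lead b5 ->
4. deliver 2→0:  <0:foll b5 ->
5. deliver 0→2:  nop
6. propose(2,'s'):  nop
7. deliver 2→1:  <1:foll b5 s>
8. deliver 1→2:  <2:lead b5 s>
9. propose(2,'w'):  nop
10. deliver 2→1:  <1:foll b5 s,w>
11. deliver 1→2:  <2:lead b5 s,w>
12. deliver 0→1:  nop
13. deliver 0→2:  nop
14. deliver 0→1:  nop
15. deliver 0→1:  nop
16. deliver 0→1:  nop
17. deliver 2→1:  nop
18. deliver 2→0:  <0:foll b5 s>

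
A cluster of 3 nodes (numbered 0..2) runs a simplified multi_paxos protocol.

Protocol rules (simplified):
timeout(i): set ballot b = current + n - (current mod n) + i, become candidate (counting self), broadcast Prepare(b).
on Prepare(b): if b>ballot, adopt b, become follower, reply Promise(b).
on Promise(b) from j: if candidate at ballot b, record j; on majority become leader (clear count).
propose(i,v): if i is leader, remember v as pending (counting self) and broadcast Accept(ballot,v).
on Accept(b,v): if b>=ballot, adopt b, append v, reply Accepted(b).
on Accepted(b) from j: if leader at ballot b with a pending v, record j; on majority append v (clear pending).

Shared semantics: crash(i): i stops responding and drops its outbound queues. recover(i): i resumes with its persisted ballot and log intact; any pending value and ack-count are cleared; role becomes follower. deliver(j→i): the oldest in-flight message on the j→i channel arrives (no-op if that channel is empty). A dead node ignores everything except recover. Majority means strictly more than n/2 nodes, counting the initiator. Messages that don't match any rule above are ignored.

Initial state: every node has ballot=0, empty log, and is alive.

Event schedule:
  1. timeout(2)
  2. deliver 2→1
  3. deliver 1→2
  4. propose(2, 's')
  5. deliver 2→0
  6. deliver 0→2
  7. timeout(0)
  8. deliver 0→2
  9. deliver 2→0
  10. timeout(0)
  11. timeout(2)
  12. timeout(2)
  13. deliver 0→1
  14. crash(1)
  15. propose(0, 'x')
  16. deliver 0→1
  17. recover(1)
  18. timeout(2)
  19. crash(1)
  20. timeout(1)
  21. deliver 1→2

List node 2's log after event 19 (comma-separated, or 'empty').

empty

[1] timeout(2) → N2(cand b5 [-])
[2] deliver 2→1 → N1(foll b5 [-])
[3] deliver 1→2 → N2(lead b5 [-])
[4] propose(2,'s') → ∅
[5] deliver 2→0 → N0(foll b5 [-])
[6] deliver 0→2 → ∅
[7] timeout(0) → N0(cand b6 [-])
[8] deliver 0→2 → N2(foll b6 [-])
[9] deliver 2→0 → ∅
[10] timeout(0) → N0(cand b9 [-])
[11] timeout(2) → N2(cand b11 [-])
[12] timeout(2) → N2(cand b14 [-])
[13] deliver 0→1 → N1(foll b6 [-])
[14] crash(1) → N1(✗foll b6 [-])
[15] propose(0,'x') → ∅
[16] deliver 0→1 → ∅
[17] recover(1) → N1(foll b6 [-])
[18] timeout(2) → N2(cand b17 [-])
[19] crash(1) → N1(✗foll b6 [-])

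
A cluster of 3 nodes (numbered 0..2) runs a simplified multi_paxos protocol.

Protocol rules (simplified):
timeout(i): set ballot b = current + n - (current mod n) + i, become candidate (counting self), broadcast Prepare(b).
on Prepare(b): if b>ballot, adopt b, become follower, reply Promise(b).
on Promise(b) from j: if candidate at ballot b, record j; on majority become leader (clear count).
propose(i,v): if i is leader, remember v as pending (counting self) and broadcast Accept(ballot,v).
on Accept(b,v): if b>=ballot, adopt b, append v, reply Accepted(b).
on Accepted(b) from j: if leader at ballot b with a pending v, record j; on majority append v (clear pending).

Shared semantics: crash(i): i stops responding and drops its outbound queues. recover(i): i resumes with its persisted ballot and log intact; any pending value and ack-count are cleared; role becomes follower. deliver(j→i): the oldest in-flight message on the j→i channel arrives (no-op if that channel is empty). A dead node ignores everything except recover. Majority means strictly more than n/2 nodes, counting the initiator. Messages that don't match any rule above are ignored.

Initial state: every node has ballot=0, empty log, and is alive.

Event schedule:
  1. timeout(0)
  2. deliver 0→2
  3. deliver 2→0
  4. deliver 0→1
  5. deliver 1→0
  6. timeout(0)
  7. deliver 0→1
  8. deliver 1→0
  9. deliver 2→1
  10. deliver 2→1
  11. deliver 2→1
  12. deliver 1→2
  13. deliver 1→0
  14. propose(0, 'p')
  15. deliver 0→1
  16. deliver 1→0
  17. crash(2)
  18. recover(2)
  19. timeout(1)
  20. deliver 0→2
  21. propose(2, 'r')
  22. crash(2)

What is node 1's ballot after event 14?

[1] timeout(0) → N0(cand b3 [-])
[2] deliver 0→2 → N2(foll b3 [-])
[3] deliver 2→0 → N0(lead b3 [-])
[4] deliver 0→1 → N1(foll b3 [-])
[5] deliver 1→0 → ∅
[6] timeout(0) → N0(cand b6 [-])
[7] deliver 0→1 → N1(foll b6 [-])
[8] deliver 1→0 → N0(lead b6 [-])
[9] deliver 2→1 → ∅
[10] deliver 2→1 → ∅
[11] deliver 2→1 → ∅
[12] deliver 1→2 → ∅
[13] deliver 1→0 → ∅
[14] propose(0,'p') → ∅

6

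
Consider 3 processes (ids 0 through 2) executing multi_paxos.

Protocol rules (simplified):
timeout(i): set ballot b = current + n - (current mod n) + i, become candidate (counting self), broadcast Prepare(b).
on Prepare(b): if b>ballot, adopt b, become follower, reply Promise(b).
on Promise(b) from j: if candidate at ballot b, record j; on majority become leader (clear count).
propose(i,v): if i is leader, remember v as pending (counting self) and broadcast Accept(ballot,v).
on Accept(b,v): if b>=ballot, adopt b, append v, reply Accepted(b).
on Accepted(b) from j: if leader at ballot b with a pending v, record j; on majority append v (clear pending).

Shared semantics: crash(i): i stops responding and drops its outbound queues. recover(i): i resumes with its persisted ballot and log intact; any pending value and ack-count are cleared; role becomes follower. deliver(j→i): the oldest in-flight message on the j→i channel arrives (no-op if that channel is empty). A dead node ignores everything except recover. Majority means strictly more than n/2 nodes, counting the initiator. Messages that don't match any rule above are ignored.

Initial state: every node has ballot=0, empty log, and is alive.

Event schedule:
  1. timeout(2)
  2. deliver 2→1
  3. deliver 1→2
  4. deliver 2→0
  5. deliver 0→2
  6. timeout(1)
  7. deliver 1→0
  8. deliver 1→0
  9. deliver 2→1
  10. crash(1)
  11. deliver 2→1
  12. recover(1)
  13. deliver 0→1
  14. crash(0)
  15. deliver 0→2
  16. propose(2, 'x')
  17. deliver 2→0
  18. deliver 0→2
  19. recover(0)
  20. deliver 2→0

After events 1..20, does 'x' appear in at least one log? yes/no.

no

step 1 timeout(2): 2={cand,b=5,log=-}
step 2 deliver 2→1: 1={foll,b=5,log=-}
step 3 deliver 1→2: 2={lead,b=5,log=-}
step 4 deliver 2→0: 0={foll,b=5,log=-}
step 5 deliver 0→2: —
step 6 timeout(1): 1={cand,b=7,log=-}
step 7 deliver 1→0: 0={foll,b=7,log=-}
step 8 deliver 1→0: —
step 9 deliver 2→1: —
step 10 crash(1): 1={✗cand,b=7,log=-}
step 11 deliver 2→1: —
step 12 recover(1): 1={foll,b=7,log=-}
step 13 deliver 0→1: —
step 14 crash(0): 0={✗foll,b=7,log=-}
step 15 deliver 0→2: —
step 16 propose(2,'x'): —
step 17 deliver 2→0: —
step 18 deliver 0→2: —
step 19 recover(0): 0={foll,b=7,log=-}
step 20 deliver 2→0: —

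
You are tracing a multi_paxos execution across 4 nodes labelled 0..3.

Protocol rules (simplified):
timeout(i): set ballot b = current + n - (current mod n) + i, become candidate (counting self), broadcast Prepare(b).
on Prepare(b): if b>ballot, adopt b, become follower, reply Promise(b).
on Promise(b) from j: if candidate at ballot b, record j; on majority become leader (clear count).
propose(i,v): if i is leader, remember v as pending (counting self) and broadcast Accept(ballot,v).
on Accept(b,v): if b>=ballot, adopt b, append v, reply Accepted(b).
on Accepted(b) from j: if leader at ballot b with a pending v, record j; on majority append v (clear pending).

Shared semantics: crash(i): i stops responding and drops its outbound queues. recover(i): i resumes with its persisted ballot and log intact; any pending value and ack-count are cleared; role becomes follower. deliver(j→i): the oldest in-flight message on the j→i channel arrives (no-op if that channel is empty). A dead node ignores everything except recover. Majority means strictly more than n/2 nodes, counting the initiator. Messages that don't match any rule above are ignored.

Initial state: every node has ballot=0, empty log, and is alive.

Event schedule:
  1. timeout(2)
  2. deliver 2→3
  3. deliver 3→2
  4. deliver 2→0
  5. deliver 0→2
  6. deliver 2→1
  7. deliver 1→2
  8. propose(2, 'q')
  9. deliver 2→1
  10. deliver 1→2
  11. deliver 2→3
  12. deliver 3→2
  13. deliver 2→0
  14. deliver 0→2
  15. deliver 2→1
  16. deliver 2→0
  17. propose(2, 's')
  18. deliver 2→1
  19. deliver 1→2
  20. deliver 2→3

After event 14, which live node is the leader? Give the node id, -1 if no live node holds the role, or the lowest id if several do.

2

e1 timeout(2): 2[cand,b=6,-]
e2 deliver 2→3: 3[foll,b=6,-]
e3 deliver 3→2: ·
e4 deliver 2→0: 0[foll,b=6,-]
e5 deliver 0→2: 2[lead,b=6,-]
e6 deliver 2→1: 1[foll,b=6,-]
e7 deliver 1→2: ·
e8 propose(2,'q'): ·
e9 deliver 2→1: 1[foll,b=6,q]
e10 deliver 1→2: ·
e11 deliver 2→3: 3[foll,b=6,q]
e12 deliver 3→2: 2[lead,b=6,q]
e13 deliver 2→0: 0[foll,b=6,q]
e14 deliver 0→2: ·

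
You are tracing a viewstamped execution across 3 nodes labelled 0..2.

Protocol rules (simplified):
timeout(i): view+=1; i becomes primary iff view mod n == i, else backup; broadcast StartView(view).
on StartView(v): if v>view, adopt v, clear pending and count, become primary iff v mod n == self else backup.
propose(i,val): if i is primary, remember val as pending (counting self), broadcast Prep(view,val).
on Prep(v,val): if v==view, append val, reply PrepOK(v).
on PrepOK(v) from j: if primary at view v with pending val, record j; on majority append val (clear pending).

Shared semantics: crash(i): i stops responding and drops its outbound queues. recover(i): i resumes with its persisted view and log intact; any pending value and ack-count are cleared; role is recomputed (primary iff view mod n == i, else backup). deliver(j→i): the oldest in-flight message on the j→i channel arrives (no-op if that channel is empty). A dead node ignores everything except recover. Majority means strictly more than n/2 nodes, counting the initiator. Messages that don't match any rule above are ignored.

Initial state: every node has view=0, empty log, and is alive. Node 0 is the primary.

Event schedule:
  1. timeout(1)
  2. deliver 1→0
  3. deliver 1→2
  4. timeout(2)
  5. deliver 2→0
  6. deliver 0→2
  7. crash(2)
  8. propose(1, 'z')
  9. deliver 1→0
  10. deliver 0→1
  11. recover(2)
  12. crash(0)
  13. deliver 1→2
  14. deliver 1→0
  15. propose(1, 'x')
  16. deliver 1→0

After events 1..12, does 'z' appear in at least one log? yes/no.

no

e1 timeout(1): 1[prim,v=1,-]
e2 deliver 1→0: 0[back,v=1,-]
e3 deliver 1→2: 2[back,v=1,-]
e4 timeout(2): 2[prim,v=2,-]
e5 deliver 2→0: 0[back,v=2,-]
e6 deliver 0→2: ·
e7 crash(2): 2[✗prim,v=2,-]
e8 propose(1,'z'): ·
e9 deliver 1→0: ·
e10 deliver 0→1: ·
e11 recover(2): 2[prim,v=2,-]
e12 crash(0): 0[✗back,v=2,-]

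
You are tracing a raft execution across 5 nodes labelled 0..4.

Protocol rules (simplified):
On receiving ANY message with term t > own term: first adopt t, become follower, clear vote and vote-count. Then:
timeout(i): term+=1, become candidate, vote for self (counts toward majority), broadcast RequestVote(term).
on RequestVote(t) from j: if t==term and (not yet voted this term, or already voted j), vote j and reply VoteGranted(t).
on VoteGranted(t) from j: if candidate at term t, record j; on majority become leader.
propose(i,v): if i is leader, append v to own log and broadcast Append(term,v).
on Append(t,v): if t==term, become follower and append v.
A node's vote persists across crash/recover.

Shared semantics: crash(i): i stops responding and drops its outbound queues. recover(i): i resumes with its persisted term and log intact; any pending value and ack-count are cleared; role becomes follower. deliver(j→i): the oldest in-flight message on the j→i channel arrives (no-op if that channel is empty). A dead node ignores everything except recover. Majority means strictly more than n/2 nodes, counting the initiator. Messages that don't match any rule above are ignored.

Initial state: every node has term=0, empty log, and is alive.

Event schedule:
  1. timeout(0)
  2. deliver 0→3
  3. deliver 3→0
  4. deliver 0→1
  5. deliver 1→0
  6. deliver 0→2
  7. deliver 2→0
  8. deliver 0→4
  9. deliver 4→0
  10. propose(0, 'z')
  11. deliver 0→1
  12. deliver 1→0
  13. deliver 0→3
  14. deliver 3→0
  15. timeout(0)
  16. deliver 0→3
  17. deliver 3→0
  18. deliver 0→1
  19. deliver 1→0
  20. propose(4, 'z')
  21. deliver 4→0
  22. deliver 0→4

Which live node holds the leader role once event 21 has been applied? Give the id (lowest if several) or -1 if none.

0

1. timeout(0):  <0:cand t1 ->
2. deliver 0→3:  <3:foll t1 ->
3. deliver 3→0:  nop
4. deliver 0→1:  <1:foll t1 ->
5. deliver 1→0:  <0:lead t1 ->
6. deliver 0→2:  <2:foll t1 ->
7. deliver 2→0:  nop
8. deliver 0→4:  <4:foll t1 ->
9. deliver 4→0:  nop
10. propose(0,'z'):  <0:lead t1 z>
11. deliver 0→1:  <1:foll t1 z>
12. deliver 1→0:  nop
13. deliver 0→3:  <3:foll t1 z>
14. deliver 3→0:  nop
15. timeout(0):  <0:cand t2 z>
16. deliver 0→3:  <3:foll t2 z>
17. deliver 3→0:  nop
18. deliver 0→1:  <1:foll t2 z>
19. deliver 1→0:  <0:lead t2 z>
20. propose(4,'z'):  nop
21. deliver 4→0:  nop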